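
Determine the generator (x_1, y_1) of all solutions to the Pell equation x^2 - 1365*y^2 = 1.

First expand sqrt(1365) as a continued fraction. With x_i = (sqrt(1365) + m_i)/d_i and (m_0, d_0) = (0, 1): a_0 = floor(sqrt(1365)) = 36, since 36^2 = 1296 <= 1365 < 1369 = 37^2.
Iterate m_{i+1} = d_i*a_i - m_i, d_{i+1} = (1365 - m_{i+1}^2)/d_i, a_{i+1} = floor((a_0 + m_{i+1})/d_{i+1}):
  m_1 = 1*36 - 0 = 36, d_1 = (1365 - 36^2)/1 = 69/1 = 69, a_1 = floor((36 + 36)/69) = 1.
  m_2 = 69*1 - 36 = 33, d_2 = (1365 - 33^2)/69 = 276/69 = 4, a_2 = floor((36 + 33)/4) = 17.
  m_3 = 4*17 - 33 = 35, d_3 = (1365 - 35^2)/4 = 140/4 = 35, a_3 = floor((36 + 35)/35) = 2.
  m_4 = 35*2 - 35 = 35, d_4 = (1365 - 35^2)/35 = 140/35 = 4, a_4 = floor((36 + 35)/4) = 17.
  m_5 = 4*17 - 35 = 33, d_5 = (1365 - 33^2)/4 = 276/4 = 69, a_5 = floor((36 + 33)/69) = 1.
  m_6 = 69*1 - 33 = 36, d_6 = (1365 - 36^2)/69 = 69/69 = 1, a_6 = floor((36 + 36)/1) = 72.
  m_7 = 1*72 - 36 = 36, d_7 = (1365 - 36^2)/1 = 69/1 = 69: (m_7, d_7) = (m_1, d_1) = (36, 69), so from here the quotients repeat a_1, ..., a_6; the period length is 6.
So sqrt(1365) = [36; (1, 17, 2, 17, 1, 72)] with period length k = 6.
k is even, so the fundamental solution of x^2 - 1365y^2 = 1 is (p_{k-1}, q_{k-1}) = (p_5, q_5); compute convergents through index 5.
Convergents (p_i = a_i*p_{i-1} + p_{i-2}, q_i = a_i*q_{i-1} + q_{i-2} with p_{-2}=0, p_{-1}=1, q_{-2}=1, q_{-1}=0):
  i=0: a_0=36, p_0 = 36*1 + 0 = 36, q_0 = 36*0 + 1 = 1.
  i=1: a_1=1, p_1 = 1*36 + 1 = 37, q_1 = 1*1 + 0 = 1.
  i=2: a_2=17, p_2 = 17*37 + 36 = 665, q_2 = 17*1 + 1 = 18.
  i=3: a_3=2, p_3 = 2*665 + 37 = 1367, q_3 = 2*18 + 1 = 37.
  i=4: a_4=17, p_4 = 17*1367 + 665 = 23904, q_4 = 17*37 + 18 = 647.
  i=5: a_5=1, p_5 = 1*23904 + 1367 = 25271, q_5 = 1*647 + 37 = 684.
Check: 25271^2 - 1365*684^2 = 638623441 - 638623440 = 1, so (x, y) = (25271, 684) solves the equation, and by the theorem it is the least positive solution.

(x, y) = (25271, 684)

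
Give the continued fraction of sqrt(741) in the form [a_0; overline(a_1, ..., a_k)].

[27; overline(4, 1, 1, 13, 18, 13, 1, 1, 4, 54)]

Write x_i = (sqrt(741) + m_i)/d_i with (m_0, d_0) = (0, 1). a_0 = floor(sqrt(741)) = 27, since 27^2 = 729 <= 741 < 784 = 28^2.
Iterate m_{i+1} = d_i*a_i - m_i, d_{i+1} = (741 - m_{i+1}^2)/d_i, a_{i+1} = floor((a_0 + m_{i+1})/d_{i+1}):
  m_1 = 1*27 - 0 = 27, d_1 = (741 - 27^2)/1 = 12/1 = 12, a_1 = floor((27 + 27)/12) = 4.
  m_2 = 12*4 - 27 = 21, d_2 = (741 - 21^2)/12 = 300/12 = 25, a_2 = floor((27 + 21)/25) = 1.
  m_3 = 25*1 - 21 = 4, d_3 = (741 - 4^2)/25 = 725/25 = 29, a_3 = floor((27 + 4)/29) = 1.
  m_4 = 29*1 - 4 = 25, d_4 = (741 - 25^2)/29 = 116/29 = 4, a_4 = floor((27 + 25)/4) = 13.
  m_5 = 4*13 - 25 = 27, d_5 = (741 - 27^2)/4 = 12/4 = 3, a_5 = floor((27 + 27)/3) = 18.
  m_6 = 3*18 - 27 = 27, d_6 = (741 - 27^2)/3 = 12/3 = 4, a_6 = floor((27 + 27)/4) = 13.
  m_7 = 4*13 - 27 = 25, d_7 = (741 - 25^2)/4 = 116/4 = 29, a_7 = floor((27 + 25)/29) = 1.
  m_8 = 29*1 - 25 = 4, d_8 = (741 - 4^2)/29 = 725/29 = 25, a_8 = floor((27 + 4)/25) = 1.
  m_9 = 25*1 - 4 = 21, d_9 = (741 - 21^2)/25 = 300/25 = 12, a_9 = floor((27 + 21)/12) = 4.
  m_10 = 12*4 - 21 = 27, d_10 = (741 - 27^2)/12 = 12/12 = 1, a_10 = floor((27 + 27)/1) = 54.
  m_11 = 1*54 - 27 = 27, d_11 = (741 - 27^2)/1 = 12/1 = 12: (m_11, d_11) = (m_1, d_1) = (27, 12), so from here the quotients repeat a_1, ..., a_10; the period length is 10.
Hence the expansion of sqrt(741) is a_0 = 27 followed by the repeating block 4, 1, 1, 13, 18, 13, 1, 1, 4, 54 (period 10).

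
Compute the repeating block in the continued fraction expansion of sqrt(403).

[20; (13, 2, 1, 3, 1, 3, 1, 2, 13, 40)]

Write x_i = (sqrt(403) + m_i)/d_i with (m_0, d_0) = (0, 1). a_0 = floor(sqrt(403)) = 20, since 20^2 = 400 <= 403 < 441 = 21^2.
Iterate m_{i+1} = d_i*a_i - m_i, d_{i+1} = (403 - m_{i+1}^2)/d_i, a_{i+1} = floor((a_0 + m_{i+1})/d_{i+1}):
  m_1 = 1*20 - 0 = 20, d_1 = (403 - 20^2)/1 = 3/1 = 3, a_1 = floor((20 + 20)/3) = 13.
  m_2 = 3*13 - 20 = 19, d_2 = (403 - 19^2)/3 = 42/3 = 14, a_2 = floor((20 + 19)/14) = 2.
  m_3 = 14*2 - 19 = 9, d_3 = (403 - 9^2)/14 = 322/14 = 23, a_3 = floor((20 + 9)/23) = 1.
  m_4 = 23*1 - 9 = 14, d_4 = (403 - 14^2)/23 = 207/23 = 9, a_4 = floor((20 + 14)/9) = 3.
  m_5 = 9*3 - 14 = 13, d_5 = (403 - 13^2)/9 = 234/9 = 26, a_5 = floor((20 + 13)/26) = 1.
  m_6 = 26*1 - 13 = 13, d_6 = (403 - 13^2)/26 = 234/26 = 9, a_6 = floor((20 + 13)/9) = 3.
  m_7 = 9*3 - 13 = 14, d_7 = (403 - 14^2)/9 = 207/9 = 23, a_7 = floor((20 + 14)/23) = 1.
  m_8 = 23*1 - 14 = 9, d_8 = (403 - 9^2)/23 = 322/23 = 14, a_8 = floor((20 + 9)/14) = 2.
  m_9 = 14*2 - 9 = 19, d_9 = (403 - 19^2)/14 = 42/14 = 3, a_9 = floor((20 + 19)/3) = 13.
  m_10 = 3*13 - 19 = 20, d_10 = (403 - 20^2)/3 = 3/3 = 1, a_10 = floor((20 + 20)/1) = 40.
  m_11 = 1*40 - 20 = 20, d_11 = (403 - 20^2)/1 = 3/1 = 3: (m_11, d_11) = (m_1, d_1) = (20, 3), so from here the quotients repeat a_1, ..., a_10; the period length is 10.
Hence the expansion of sqrt(403) is a_0 = 20 followed by the repeating block 13, 2, 1, 3, 1, 3, 1, 2, 13, 40 (period 10).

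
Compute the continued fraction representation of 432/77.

Run the Euclidean algorithm on 432 and 77; the successive quotients are the partial quotients a_0, a_1, ... (each step inverts the fractional part left over by the previous one):
  432 = 5*77 + 47, so a_0 = 5.
  77 = 1*47 + 30, so a_1 = 1.
  47 = 1*30 + 17, so a_2 = 1.
  30 = 1*17 + 13, so a_3 = 1.
  17 = 1*13 + 4, so a_4 = 1.
  13 = 3*4 + 1, so a_5 = 3.
  4 = 4*1 + 0, so a_6 = 4.
The remainder reaches 0 after 7 divisions, so the expansion has 7 partial quotients, read off in order.

[5; 1, 1, 1, 1, 3, 4]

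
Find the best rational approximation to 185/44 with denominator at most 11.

21/5

Expand x = 185/44 as a continued fraction with the Euclidean algorithm:
  185 = 4*44 + 9, so a_0 = 4.
  44 = 4*9 + 8, so a_1 = 4.
  9 = 1*8 + 1, so a_2 = 1.
  8 = 8*1 + 0, so a_3 = 8.
so x = [4; 4, 1, 8].
Convergents (p_i = a_i*p_{i-1} + p_{i-2}, q_i = a_i*q_{i-1} + q_{i-2} with p_{-2}=0, p_{-1}=1, q_{-2}=1, q_{-1}=0), until the denominator exceeds 11:
  i=0: a_0=4, p_0 = 4*1 + 0 = 4, q_0 = 4*0 + 1 = 1.
  i=1: a_1=4, p_1 = 4*4 + 1 = 17, q_1 = 4*1 + 0 = 4.
  i=2: a_2=1, p_2 = 1*17 + 4 = 21, q_2 = 1*4 + 1 = 5.
  i=3: a_3=8, p_3 = 8*21 + 17 = 185, q_3 = 8*5 + 4 = 44.
q_3 = 44 > 11, so the last convergent with denominator <= 11 is p_2/q_2 = 21/5.
The closest fraction with denominator <= 11 is either p_2/q_2 or the intermediate fraction (k*p_2 + p_1)/(k*q_2 + q_1) with the largest k >= 1 whose denominator stays <= 11; these approach x as k grows, and every other convergent or intermediate fraction in range is farther away.
Largest k: floor((11 - q_1)/q_2) = floor((11 - 4)/5) = 1.
That gives (1*21 + 17)/(1*5 + 4) = 38/9.
Compare the errors: |x - 21/5| = |185*5 - 21*44|/(44*5) = 1/220, and |x - 38/9| = |185*9 - 38*44|/(44*9) = 7/396.
Cross-multiplying, 1*396 = 396 < 1540 = 7*220, so 1/220 is smaller: the convergent 21/5 is closer to x than 38/9.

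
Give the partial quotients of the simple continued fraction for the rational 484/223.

[2; 5, 1, 6, 1, 1, 2]

Run the Euclidean algorithm on 484 and 223; the successive quotients are the partial quotients a_0, a_1, ... (each step inverts the fractional part left over by the previous one):
  484 = 2*223 + 38, so a_0 = 2.
  223 = 5*38 + 33, so a_1 = 5.
  38 = 1*33 + 5, so a_2 = 1.
  33 = 6*5 + 3, so a_3 = 6.
  5 = 1*3 + 2, so a_4 = 1.
  3 = 1*2 + 1, so a_5 = 1.
  2 = 2*1 + 0, so a_6 = 2.
The remainder reaches 0 after 7 divisions, so the expansion has 7 partial quotients, read off in order.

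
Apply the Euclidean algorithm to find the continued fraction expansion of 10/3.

Run the Euclidean algorithm on 10 and 3; the successive quotients are the partial quotients a_0, a_1, ... (each step inverts the fractional part left over by the previous one):
  10 = 3*3 + 1, so a_0 = 3.
  3 = 3*1 + 0, so a_1 = 3.
The remainder reaches 0 after 2 divisions, so the expansion has 2 partial quotients, read off in order.

[3; 3]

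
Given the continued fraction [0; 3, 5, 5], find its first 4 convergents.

0/1, 1/3, 5/16, 26/83

Using the convergent recurrence p_i = a_i*p_{i-1} + p_{i-2}, q_i = a_i*q_{i-1} + q_{i-2} with p_{-2}=0, p_{-1}=1, q_{-2}=1, q_{-1}=0:
  i=0: a_0=0, p_0 = 0*1 + 0 = 0, q_0 = 0*0 + 1 = 1.
  i=1: a_1=3, p_1 = 3*0 + 1 = 1, q_1 = 3*1 + 0 = 3.
  i=2: a_2=5, p_2 = 5*1 + 0 = 5, q_2 = 5*3 + 1 = 16.
  i=3: a_3=5, p_3 = 5*5 + 1 = 26, q_3 = 5*16 + 3 = 83.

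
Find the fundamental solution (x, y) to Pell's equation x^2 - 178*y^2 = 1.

(x, y) = (1601, 120)

First expand sqrt(178) as a continued fraction. With x_i = (sqrt(178) + m_i)/d_i and (m_0, d_0) = (0, 1): a_0 = floor(sqrt(178)) = 13, since 13^2 = 169 <= 178 < 196 = 14^2.
Iterate m_{i+1} = d_i*a_i - m_i, d_{i+1} = (178 - m_{i+1}^2)/d_i, a_{i+1} = floor((a_0 + m_{i+1})/d_{i+1}):
  m_1 = 1*13 - 0 = 13, d_1 = (178 - 13^2)/1 = 9/1 = 9, a_1 = floor((13 + 13)/9) = 2.
  m_2 = 9*2 - 13 = 5, d_2 = (178 - 5^2)/9 = 153/9 = 17, a_2 = floor((13 + 5)/17) = 1.
  m_3 = 17*1 - 5 = 12, d_3 = (178 - 12^2)/17 = 34/17 = 2, a_3 = floor((13 + 12)/2) = 12.
  m_4 = 2*12 - 12 = 12, d_4 = (178 - 12^2)/2 = 34/2 = 17, a_4 = floor((13 + 12)/17) = 1.
  m_5 = 17*1 - 12 = 5, d_5 = (178 - 5^2)/17 = 153/17 = 9, a_5 = floor((13 + 5)/9) = 2.
  m_6 = 9*2 - 5 = 13, d_6 = (178 - 13^2)/9 = 9/9 = 1, a_6 = floor((13 + 13)/1) = 26.
  m_7 = 1*26 - 13 = 13, d_7 = (178 - 13^2)/1 = 9/1 = 9: (m_7, d_7) = (m_1, d_1) = (13, 9), so from here the quotients repeat a_1, ..., a_6; the period length is 6.
So sqrt(178) = [13; (2, 1, 12, 1, 2, 26)] with period length k = 6.
k is even, so the fundamental solution of x^2 - 178y^2 = 1 is (p_{k-1}, q_{k-1}) = (p_5, q_5); compute convergents through index 5.
Convergents (p_i = a_i*p_{i-1} + p_{i-2}, q_i = a_i*q_{i-1} + q_{i-2} with p_{-2}=0, p_{-1}=1, q_{-2}=1, q_{-1}=0):
  i=0: a_0=13, p_0 = 13*1 + 0 = 13, q_0 = 13*0 + 1 = 1.
  i=1: a_1=2, p_1 = 2*13 + 1 = 27, q_1 = 2*1 + 0 = 2.
  i=2: a_2=1, p_2 = 1*27 + 13 = 40, q_2 = 1*2 + 1 = 3.
  i=3: a_3=12, p_3 = 12*40 + 27 = 507, q_3 = 12*3 + 2 = 38.
  i=4: a_4=1, p_4 = 1*507 + 40 = 547, q_4 = 1*38 + 3 = 41.
  i=5: a_5=2, p_5 = 2*547 + 507 = 1601, q_5 = 2*41 + 38 = 120.
Check: 1601^2 - 178*120^2 = 2563201 - 2563200 = 1, so (x, y) = (1601, 120) solves the equation, and by the theorem it is the least positive solution.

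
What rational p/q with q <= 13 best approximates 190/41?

51/11

Expand x = 190/41 as a continued fraction with the Euclidean algorithm:
  190 = 4*41 + 26, so a_0 = 4.
  41 = 1*26 + 15, so a_1 = 1.
  26 = 1*15 + 11, so a_2 = 1.
  15 = 1*11 + 4, so a_3 = 1.
  11 = 2*4 + 3, so a_4 = 2.
  4 = 1*3 + 1, so a_5 = 1.
  3 = 3*1 + 0, so a_6 = 3.
so x = [4; 1, 1, 1, 2, 1, 3].
Convergents (p_i = a_i*p_{i-1} + p_{i-2}, q_i = a_i*q_{i-1} + q_{i-2} with p_{-2}=0, p_{-1}=1, q_{-2}=1, q_{-1}=0), until the denominator exceeds 13:
  i=0: a_0=4, p_0 = 4*1 + 0 = 4, q_0 = 4*0 + 1 = 1.
  i=1: a_1=1, p_1 = 1*4 + 1 = 5, q_1 = 1*1 + 0 = 1.
  i=2: a_2=1, p_2 = 1*5 + 4 = 9, q_2 = 1*1 + 1 = 2.
  i=3: a_3=1, p_3 = 1*9 + 5 = 14, q_3 = 1*2 + 1 = 3.
  i=4: a_4=2, p_4 = 2*14 + 9 = 37, q_4 = 2*3 + 2 = 8.
  i=5: a_5=1, p_5 = 1*37 + 14 = 51, q_5 = 1*8 + 3 = 11.
  i=6: a_6=3, p_6 = 3*51 + 37 = 190, q_6 = 3*11 + 8 = 41.
q_6 = 41 > 13, so the last convergent with denominator <= 13 is p_5/q_5 = 51/11.
The closest fraction with denominator <= 13 is either p_5/q_5 or the intermediate fraction (k*p_5 + p_4)/(k*q_5 + q_4) with the largest k >= 1 whose denominator stays <= 13; these approach x as k grows, and every other convergent or intermediate fraction in range is farther away.
Largest k: floor((13 - q_4)/q_5) = floor((13 - 8)/11) = 0.
Since k = 0, no intermediate fraction beyond p_5/q_5 has denominator <= 13, so the convergent 51/11 is the closest (its error is |190*11 - 51*41|/(41*11) = 1/451).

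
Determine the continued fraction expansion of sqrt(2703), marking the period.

Write x_i = (sqrt(2703) + m_i)/d_i with (m_0, d_0) = (0, 1). a_0 = floor(sqrt(2703)) = 51, since 51^2 = 2601 <= 2703 < 2704 = 52^2.
Iterate m_{i+1} = d_i*a_i - m_i, d_{i+1} = (2703 - m_{i+1}^2)/d_i, a_{i+1} = floor((a_0 + m_{i+1})/d_{i+1}):
  m_1 = 1*51 - 0 = 51, d_1 = (2703 - 51^2)/1 = 102/1 = 102, a_1 = floor((51 + 51)/102) = 1.
  m_2 = 102*1 - 51 = 51, d_2 = (2703 - 51^2)/102 = 102/102 = 1, a_2 = floor((51 + 51)/1) = 102.
  m_3 = 1*102 - 51 = 51, d_3 = (2703 - 51^2)/1 = 102/1 = 102: (m_3, d_3) = (m_1, d_1) = (51, 102), so from here the quotients repeat a_1, a_2; the period length is 2.
Hence the expansion of sqrt(2703) is a_0 = 51 followed by the repeating block 1, 102 (period 2).

[51; (1, 102)]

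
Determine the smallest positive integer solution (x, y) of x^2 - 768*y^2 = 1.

First expand sqrt(768) as a continued fraction. With x_i = (sqrt(768) + m_i)/d_i and (m_0, d_0) = (0, 1): a_0 = floor(sqrt(768)) = 27, since 27^2 = 729 <= 768 < 784 = 28^2.
Iterate m_{i+1} = d_i*a_i - m_i, d_{i+1} = (768 - m_{i+1}^2)/d_i, a_{i+1} = floor((a_0 + m_{i+1})/d_{i+1}):
  m_1 = 1*27 - 0 = 27, d_1 = (768 - 27^2)/1 = 39/1 = 39, a_1 = floor((27 + 27)/39) = 1.
  m_2 = 39*1 - 27 = 12, d_2 = (768 - 12^2)/39 = 624/39 = 16, a_2 = floor((27 + 12)/16) = 2.
  m_3 = 16*2 - 12 = 20, d_3 = (768 - 20^2)/16 = 368/16 = 23, a_3 = floor((27 + 20)/23) = 2.
  m_4 = 23*2 - 20 = 26, d_4 = (768 - 26^2)/23 = 92/23 = 4, a_4 = floor((27 + 26)/4) = 13.
  m_5 = 4*13 - 26 = 26, d_5 = (768 - 26^2)/4 = 92/4 = 23, a_5 = floor((27 + 26)/23) = 2.
  m_6 = 23*2 - 26 = 20, d_6 = (768 - 20^2)/23 = 368/23 = 16, a_6 = floor((27 + 20)/16) = 2.
  m_7 = 16*2 - 20 = 12, d_7 = (768 - 12^2)/16 = 624/16 = 39, a_7 = floor((27 + 12)/39) = 1.
  m_8 = 39*1 - 12 = 27, d_8 = (768 - 27^2)/39 = 39/39 = 1, a_8 = floor((27 + 27)/1) = 54.
  m_9 = 1*54 - 27 = 27, d_9 = (768 - 27^2)/1 = 39/1 = 39: (m_9, d_9) = (m_1, d_1) = (27, 39), so from here the quotients repeat a_1, ..., a_8; the period length is 8.
So sqrt(768) = [27; (1, 2, 2, 13, 2, 2, 1, 54)] with period length k = 8.
k is even, so the fundamental solution of x^2 - 768y^2 = 1 is (p_{k-1}, q_{k-1}) = (p_7, q_7); compute convergents through index 7.
Convergents (p_i = a_i*p_{i-1} + p_{i-2}, q_i = a_i*q_{i-1} + q_{i-2} with p_{-2}=0, p_{-1}=1, q_{-2}=1, q_{-1}=0):
  i=0: a_0=27, p_0 = 27*1 + 0 = 27, q_0 = 27*0 + 1 = 1.
  i=1: a_1=1, p_1 = 1*27 + 1 = 28, q_1 = 1*1 + 0 = 1.
  i=2: a_2=2, p_2 = 2*28 + 27 = 83, q_2 = 2*1 + 1 = 3.
  i=3: a_3=2, p_3 = 2*83 + 28 = 194, q_3 = 2*3 + 1 = 7.
  i=4: a_4=13, p_4 = 13*194 + 83 = 2605, q_4 = 13*7 + 3 = 94.
  i=5: a_5=2, p_5 = 2*2605 + 194 = 5404, q_5 = 2*94 + 7 = 195.
  i=6: a_6=2, p_6 = 2*5404 + 2605 = 13413, q_6 = 2*195 + 94 = 484.
  i=7: a_7=1, p_7 = 1*13413 + 5404 = 18817, q_7 = 1*484 + 195 = 679.
Check: 18817^2 - 768*679^2 = 354079489 - 354079488 = 1, so (x, y) = (18817, 679) solves the equation, and by the theorem it is the least positive solution.

(x, y) = (18817, 679)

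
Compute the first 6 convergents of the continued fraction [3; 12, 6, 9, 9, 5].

Using the convergent recurrence p_i = a_i*p_{i-1} + p_{i-2}, q_i = a_i*q_{i-1} + q_{i-2} with p_{-2}=0, p_{-1}=1, q_{-2}=1, q_{-1}=0:
  i=0: a_0=3, p_0 = 3*1 + 0 = 3, q_0 = 3*0 + 1 = 1.
  i=1: a_1=12, p_1 = 12*3 + 1 = 37, q_1 = 12*1 + 0 = 12.
  i=2: a_2=6, p_2 = 6*37 + 3 = 225, q_2 = 6*12 + 1 = 73.
  i=3: a_3=9, p_3 = 9*225 + 37 = 2062, q_3 = 9*73 + 12 = 669.
  i=4: a_4=9, p_4 = 9*2062 + 225 = 18783, q_4 = 9*669 + 73 = 6094.
  i=5: a_5=5, p_5 = 5*18783 + 2062 = 95977, q_5 = 5*6094 + 669 = 31139.

3/1, 37/12, 225/73, 2062/669, 18783/6094, 95977/31139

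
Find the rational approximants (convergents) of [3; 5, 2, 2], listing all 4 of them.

Using the convergent recurrence p_i = a_i*p_{i-1} + p_{i-2}, q_i = a_i*q_{i-1} + q_{i-2} with p_{-2}=0, p_{-1}=1, q_{-2}=1, q_{-1}=0:
  i=0: a_0=3, p_0 = 3*1 + 0 = 3, q_0 = 3*0 + 1 = 1.
  i=1: a_1=5, p_1 = 5*3 + 1 = 16, q_1 = 5*1 + 0 = 5.
  i=2: a_2=2, p_2 = 2*16 + 3 = 35, q_2 = 2*5 + 1 = 11.
  i=3: a_3=2, p_3 = 2*35 + 16 = 86, q_3 = 2*11 + 5 = 27.

3/1, 16/5, 35/11, 86/27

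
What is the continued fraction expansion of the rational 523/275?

Run the Euclidean algorithm on 523 and 275; the successive quotients are the partial quotients a_0, a_1, ... (each step inverts the fractional part left over by the previous one):
  523 = 1*275 + 248, so a_0 = 1.
  275 = 1*248 + 27, so a_1 = 1.
  248 = 9*27 + 5, so a_2 = 9.
  27 = 5*5 + 2, so a_3 = 5.
  5 = 2*2 + 1, so a_4 = 2.
  2 = 2*1 + 0, so a_5 = 2.
The remainder reaches 0 after 6 divisions, so the expansion has 6 partial quotients, read off in order.

[1; 1, 9, 5, 2, 2]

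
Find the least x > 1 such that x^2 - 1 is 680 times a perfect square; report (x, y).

First expand sqrt(680) as a continued fraction. With x_i = (sqrt(680) + m_i)/d_i and (m_0, d_0) = (0, 1): a_0 = floor(sqrt(680)) = 26, since 26^2 = 676 <= 680 < 729 = 27^2.
Iterate m_{i+1} = d_i*a_i - m_i, d_{i+1} = (680 - m_{i+1}^2)/d_i, a_{i+1} = floor((a_0 + m_{i+1})/d_{i+1}):
  m_1 = 1*26 - 0 = 26, d_1 = (680 - 26^2)/1 = 4/1 = 4, a_1 = floor((26 + 26)/4) = 13.
  m_2 = 4*13 - 26 = 26, d_2 = (680 - 26^2)/4 = 4/4 = 1, a_2 = floor((26 + 26)/1) = 52.
  m_3 = 1*52 - 26 = 26, d_3 = (680 - 26^2)/1 = 4/1 = 4: (m_3, d_3) = (m_1, d_1) = (26, 4), so from here the quotients repeat a_1, a_2; the period length is 2.
So sqrt(680) = [26; (13, 52)] with period length k = 2.
k is even, so the fundamental solution of x^2 - 680y^2 = 1 is (p_{k-1}, q_{k-1}) = (p_1, q_1); compute convergents through index 1.
Convergents (p_i = a_i*p_{i-1} + p_{i-2}, q_i = a_i*q_{i-1} + q_{i-2} with p_{-2}=0, p_{-1}=1, q_{-2}=1, q_{-1}=0):
  i=0: a_0=26, p_0 = 26*1 + 0 = 26, q_0 = 26*0 + 1 = 1.
  i=1: a_1=13, p_1 = 13*26 + 1 = 339, q_1 = 13*1 + 0 = 13.
Check: 339^2 - 680*13^2 = 114921 - 114920 = 1, so (x, y) = (339, 13) solves the equation, and by the theorem it is the least positive solution.

(x, y) = (339, 13)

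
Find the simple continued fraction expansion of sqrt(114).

Write x_i = (sqrt(114) + m_i)/d_i with (m_0, d_0) = (0, 1). a_0 = floor(sqrt(114)) = 10, since 10^2 = 100 <= 114 < 121 = 11^2.
Iterate m_{i+1} = d_i*a_i - m_i, d_{i+1} = (114 - m_{i+1}^2)/d_i, a_{i+1} = floor((a_0 + m_{i+1})/d_{i+1}):
  m_1 = 1*10 - 0 = 10, d_1 = (114 - 10^2)/1 = 14/1 = 14, a_1 = floor((10 + 10)/14) = 1.
  m_2 = 14*1 - 10 = 4, d_2 = (114 - 4^2)/14 = 98/14 = 7, a_2 = floor((10 + 4)/7) = 2.
  m_3 = 7*2 - 4 = 10, d_3 = (114 - 10^2)/7 = 14/7 = 2, a_3 = floor((10 + 10)/2) = 10.
  m_4 = 2*10 - 10 = 10, d_4 = (114 - 10^2)/2 = 14/2 = 7, a_4 = floor((10 + 10)/7) = 2.
  m_5 = 7*2 - 10 = 4, d_5 = (114 - 4^2)/7 = 98/7 = 14, a_5 = floor((10 + 4)/14) = 1.
  m_6 = 14*1 - 4 = 10, d_6 = (114 - 10^2)/14 = 14/14 = 1, a_6 = floor((10 + 10)/1) = 20.
  m_7 = 1*20 - 10 = 10, d_7 = (114 - 10^2)/1 = 14/1 = 14: (m_7, d_7) = (m_1, d_1) = (10, 14), so from here the quotients repeat a_1, ..., a_6; the period length is 6.
Hence the expansion of sqrt(114) is a_0 = 10 followed by the repeating block 1, 2, 10, 2, 1, 20 (period 6).

[10; (1, 2, 10, 2, 1, 20)]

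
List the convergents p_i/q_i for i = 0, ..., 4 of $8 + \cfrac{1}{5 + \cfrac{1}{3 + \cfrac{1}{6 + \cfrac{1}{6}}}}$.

Using the convergent recurrence p_i = a_i*p_{i-1} + p_{i-2}, q_i = a_i*q_{i-1} + q_{i-2} with p_{-2}=0, p_{-1}=1, q_{-2}=1, q_{-1}=0:
  i=0: a_0=8, p_0 = 8*1 + 0 = 8, q_0 = 8*0 + 1 = 1.
  i=1: a_1=5, p_1 = 5*8 + 1 = 41, q_1 = 5*1 + 0 = 5.
  i=2: a_2=3, p_2 = 3*41 + 8 = 131, q_2 = 3*5 + 1 = 16.
  i=3: a_3=6, p_3 = 6*131 + 41 = 827, q_3 = 6*16 + 5 = 101.
  i=4: a_4=6, p_4 = 6*827 + 131 = 5093, q_4 = 6*101 + 16 = 622.

8/1, 41/5, 131/16, 827/101, 5093/622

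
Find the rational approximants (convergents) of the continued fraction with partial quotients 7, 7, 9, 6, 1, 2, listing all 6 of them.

Using the convergent recurrence p_i = a_i*p_{i-1} + p_{i-2}, q_i = a_i*q_{i-1} + q_{i-2} with p_{-2}=0, p_{-1}=1, q_{-2}=1, q_{-1}=0:
  i=0: a_0=7, p_0 = 7*1 + 0 = 7, q_0 = 7*0 + 1 = 1.
  i=1: a_1=7, p_1 = 7*7 + 1 = 50, q_1 = 7*1 + 0 = 7.
  i=2: a_2=9, p_2 = 9*50 + 7 = 457, q_2 = 9*7 + 1 = 64.
  i=3: a_3=6, p_3 = 6*457 + 50 = 2792, q_3 = 6*64 + 7 = 391.
  i=4: a_4=1, p_4 = 1*2792 + 457 = 3249, q_4 = 1*391 + 64 = 455.
  i=5: a_5=2, p_5 = 2*3249 + 2792 = 9290, q_5 = 2*455 + 391 = 1301.

7/1, 50/7, 457/64, 2792/391, 3249/455, 9290/1301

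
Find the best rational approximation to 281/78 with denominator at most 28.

Expand x = 281/78 as a continued fraction with the Euclidean algorithm:
  281 = 3*78 + 47, so a_0 = 3.
  78 = 1*47 + 31, so a_1 = 1.
  47 = 1*31 + 16, so a_2 = 1.
  31 = 1*16 + 15, so a_3 = 1.
  16 = 1*15 + 1, so a_4 = 1.
  15 = 15*1 + 0, so a_5 = 15.
so x = [3; 1, 1, 1, 1, 15].
Convergents (p_i = a_i*p_{i-1} + p_{i-2}, q_i = a_i*q_{i-1} + q_{i-2} with p_{-2}=0, p_{-1}=1, q_{-2}=1, q_{-1}=0), until the denominator exceeds 28:
  i=0: a_0=3, p_0 = 3*1 + 0 = 3, q_0 = 3*0 + 1 = 1.
  i=1: a_1=1, p_1 = 1*3 + 1 = 4, q_1 = 1*1 + 0 = 1.
  i=2: a_2=1, p_2 = 1*4 + 3 = 7, q_2 = 1*1 + 1 = 2.
  i=3: a_3=1, p_3 = 1*7 + 4 = 11, q_3 = 1*2 + 1 = 3.
  i=4: a_4=1, p_4 = 1*11 + 7 = 18, q_4 = 1*3 + 2 = 5.
  i=5: a_5=15, p_5 = 15*18 + 11 = 281, q_5 = 15*5 + 3 = 78.
q_5 = 78 > 28, so the last convergent with denominator <= 28 is p_4/q_4 = 18/5.
The closest fraction with denominator <= 28 is either p_4/q_4 or the intermediate fraction (k*p_4 + p_3)/(k*q_4 + q_3) with the largest k >= 1 whose denominator stays <= 28; these approach x as k grows, and every other convergent or intermediate fraction in range is farther away.
Largest k: floor((28 - q_3)/q_4) = floor((28 - 3)/5) = 5.
That gives (5*18 + 11)/(5*5 + 3) = 101/28.
Compare the errors: |x - 18/5| = |281*5 - 18*78|/(78*5) = 1/390, and |x - 101/28| = |281*28 - 101*78|/(78*28) = 10/2184.
Cross-multiplying, 1*2184 = 2184 < 3900 = 10*390, so 1/390 is smaller: the convergent 18/5 is closer to x than 101/28.

18/5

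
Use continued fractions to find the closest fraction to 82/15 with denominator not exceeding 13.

71/13

Expand x = 82/15 as a continued fraction with the Euclidean algorithm:
  82 = 5*15 + 7, so a_0 = 5.
  15 = 2*7 + 1, so a_1 = 2.
  7 = 7*1 + 0, so a_2 = 7.
so x = [5; 2, 7].
Convergents (p_i = a_i*p_{i-1} + p_{i-2}, q_i = a_i*q_{i-1} + q_{i-2} with p_{-2}=0, p_{-1}=1, q_{-2}=1, q_{-1}=0), until the denominator exceeds 13:
  i=0: a_0=5, p_0 = 5*1 + 0 = 5, q_0 = 5*0 + 1 = 1.
  i=1: a_1=2, p_1 = 2*5 + 1 = 11, q_1 = 2*1 + 0 = 2.
  i=2: a_2=7, p_2 = 7*11 + 5 = 82, q_2 = 7*2 + 1 = 15.
q_2 = 15 > 13, so the last convergent with denominator <= 13 is p_1/q_1 = 11/2.
The closest fraction with denominator <= 13 is either p_1/q_1 or the intermediate fraction (k*p_1 + p_0)/(k*q_1 + q_0) with the largest k >= 1 whose denominator stays <= 13; these approach x as k grows, and every other convergent or intermediate fraction in range is farther away.
Largest k: floor((13 - q_0)/q_1) = floor((13 - 1)/2) = 6.
That gives (6*11 + 5)/(6*2 + 1) = 71/13.
Compare the errors: |x - 11/2| = |82*2 - 11*15|/(15*2) = 1/30, and |x - 71/13| = |82*13 - 71*15|/(15*13) = 1/195.
Cross-multiplying, 1*30 = 30 < 195 = 1*195, so 1/195 is smaller: the intermediate fraction 71/13 is closer to x than 11/2.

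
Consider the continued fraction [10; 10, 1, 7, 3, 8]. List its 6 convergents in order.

Using the convergent recurrence p_i = a_i*p_{i-1} + p_{i-2}, q_i = a_i*q_{i-1} + q_{i-2} with p_{-2}=0, p_{-1}=1, q_{-2}=1, q_{-1}=0:
  i=0: a_0=10, p_0 = 10*1 + 0 = 10, q_0 = 10*0 + 1 = 1.
  i=1: a_1=10, p_1 = 10*10 + 1 = 101, q_1 = 10*1 + 0 = 10.
  i=2: a_2=1, p_2 = 1*101 + 10 = 111, q_2 = 1*10 + 1 = 11.
  i=3: a_3=7, p_3 = 7*111 + 101 = 878, q_3 = 7*11 + 10 = 87.
  i=4: a_4=3, p_4 = 3*878 + 111 = 2745, q_4 = 3*87 + 11 = 272.
  i=5: a_5=8, p_5 = 8*2745 + 878 = 22838, q_5 = 8*272 + 87 = 2263.

10/1, 101/10, 111/11, 878/87, 2745/272, 22838/2263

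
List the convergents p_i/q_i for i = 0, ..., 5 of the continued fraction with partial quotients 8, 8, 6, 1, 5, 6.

Using the convergent recurrence p_i = a_i*p_{i-1} + p_{i-2}, q_i = a_i*q_{i-1} + q_{i-2} with p_{-2}=0, p_{-1}=1, q_{-2}=1, q_{-1}=0:
  i=0: a_0=8, p_0 = 8*1 + 0 = 8, q_0 = 8*0 + 1 = 1.
  i=1: a_1=8, p_1 = 8*8 + 1 = 65, q_1 = 8*1 + 0 = 8.
  i=2: a_2=6, p_2 = 6*65 + 8 = 398, q_2 = 6*8 + 1 = 49.
  i=3: a_3=1, p_3 = 1*398 + 65 = 463, q_3 = 1*49 + 8 = 57.
  i=4: a_4=5, p_4 = 5*463 + 398 = 2713, q_4 = 5*57 + 49 = 334.
  i=5: a_5=6, p_5 = 6*2713 + 463 = 16741, q_5 = 6*334 + 57 = 2061.

8/1, 65/8, 398/49, 463/57, 2713/334, 16741/2061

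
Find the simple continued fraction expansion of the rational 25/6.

[4; 6]

Run the Euclidean algorithm on 25 and 6; the successive quotients are the partial quotients a_0, a_1, ... (each step inverts the fractional part left over by the previous one):
  25 = 4*6 + 1, so a_0 = 4.
  6 = 6*1 + 0, so a_1 = 6.
The remainder reaches 0 after 2 divisions, so the expansion has 2 partial quotients, read off in order.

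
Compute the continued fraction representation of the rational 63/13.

Run the Euclidean algorithm on 63 and 13; the successive quotients are the partial quotients a_0, a_1, ... (each step inverts the fractional part left over by the previous one):
  63 = 4*13 + 11, so a_0 = 4.
  13 = 1*11 + 2, so a_1 = 1.
  11 = 5*2 + 1, so a_2 = 5.
  2 = 2*1 + 0, so a_3 = 2.
The remainder reaches 0 after 4 divisions, so the expansion has 4 partial quotients, read off in order.

[4; 1, 5, 2]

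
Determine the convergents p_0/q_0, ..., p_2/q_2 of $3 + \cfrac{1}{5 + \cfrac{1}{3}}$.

Using the convergent recurrence p_i = a_i*p_{i-1} + p_{i-2}, q_i = a_i*q_{i-1} + q_{i-2} with p_{-2}=0, p_{-1}=1, q_{-2}=1, q_{-1}=0:
  i=0: a_0=3, p_0 = 3*1 + 0 = 3, q_0 = 3*0 + 1 = 1.
  i=1: a_1=5, p_1 = 5*3 + 1 = 16, q_1 = 5*1 + 0 = 5.
  i=2: a_2=3, p_2 = 3*16 + 3 = 51, q_2 = 3*5 + 1 = 16.

3/1, 16/5, 51/16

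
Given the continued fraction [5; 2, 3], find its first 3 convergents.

Using the convergent recurrence p_i = a_i*p_{i-1} + p_{i-2}, q_i = a_i*q_{i-1} + q_{i-2} with p_{-2}=0, p_{-1}=1, q_{-2}=1, q_{-1}=0:
  i=0: a_0=5, p_0 = 5*1 + 0 = 5, q_0 = 5*0 + 1 = 1.
  i=1: a_1=2, p_1 = 2*5 + 1 = 11, q_1 = 2*1 + 0 = 2.
  i=2: a_2=3, p_2 = 3*11 + 5 = 38, q_2 = 3*2 + 1 = 7.

5/1, 11/2, 38/7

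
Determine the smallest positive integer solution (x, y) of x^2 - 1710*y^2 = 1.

(x, y) = (52021, 1258)

First expand sqrt(1710) as a continued fraction. With x_i = (sqrt(1710) + m_i)/d_i and (m_0, d_0) = (0, 1): a_0 = floor(sqrt(1710)) = 41, since 41^2 = 1681 <= 1710 < 1764 = 42^2.
Iterate m_{i+1} = d_i*a_i - m_i, d_{i+1} = (1710 - m_{i+1}^2)/d_i, a_{i+1} = floor((a_0 + m_{i+1})/d_{i+1}):
  m_1 = 1*41 - 0 = 41, d_1 = (1710 - 41^2)/1 = 29/1 = 29, a_1 = floor((41 + 41)/29) = 2.
  m_2 = 29*2 - 41 = 17, d_2 = (1710 - 17^2)/29 = 1421/29 = 49, a_2 = floor((41 + 17)/49) = 1.
  m_3 = 49*1 - 17 = 32, d_3 = (1710 - 32^2)/49 = 686/49 = 14, a_3 = floor((41 + 32)/14) = 5.
  m_4 = 14*5 - 32 = 38, d_4 = (1710 - 38^2)/14 = 266/14 = 19, a_4 = floor((41 + 38)/19) = 4.
  m_5 = 19*4 - 38 = 38, d_5 = (1710 - 38^2)/19 = 266/19 = 14, a_5 = floor((41 + 38)/14) = 5.
  m_6 = 14*5 - 38 = 32, d_6 = (1710 - 32^2)/14 = 686/14 = 49, a_6 = floor((41 + 32)/49) = 1.
  m_7 = 49*1 - 32 = 17, d_7 = (1710 - 17^2)/49 = 1421/49 = 29, a_7 = floor((41 + 17)/29) = 2.
  m_8 = 29*2 - 17 = 41, d_8 = (1710 - 41^2)/29 = 29/29 = 1, a_8 = floor((41 + 41)/1) = 82.
  m_9 = 1*82 - 41 = 41, d_9 = (1710 - 41^2)/1 = 29/1 = 29: (m_9, d_9) = (m_1, d_1) = (41, 29), so from here the quotients repeat a_1, ..., a_8; the period length is 8.
So sqrt(1710) = [41; (2, 1, 5, 4, 5, 1, 2, 82)] with period length k = 8.
k is even, so the fundamental solution of x^2 - 1710y^2 = 1 is (p_{k-1}, q_{k-1}) = (p_7, q_7); compute convergents through index 7.
Convergents (p_i = a_i*p_{i-1} + p_{i-2}, q_i = a_i*q_{i-1} + q_{i-2} with p_{-2}=0, p_{-1}=1, q_{-2}=1, q_{-1}=0):
  i=0: a_0=41, p_0 = 41*1 + 0 = 41, q_0 = 41*0 + 1 = 1.
  i=1: a_1=2, p_1 = 2*41 + 1 = 83, q_1 = 2*1 + 0 = 2.
  i=2: a_2=1, p_2 = 1*83 + 41 = 124, q_2 = 1*2 + 1 = 3.
  i=3: a_3=5, p_3 = 5*124 + 83 = 703, q_3 = 5*3 + 2 = 17.
  i=4: a_4=4, p_4 = 4*703 + 124 = 2936, q_4 = 4*17 + 3 = 71.
  i=5: a_5=5, p_5 = 5*2936 + 703 = 15383, q_5 = 5*71 + 17 = 372.
  i=6: a_6=1, p_6 = 1*15383 + 2936 = 18319, q_6 = 1*372 + 71 = 443.
  i=7: a_7=2, p_7 = 2*18319 + 15383 = 52021, q_7 = 2*443 + 372 = 1258.
Check: 52021^2 - 1710*1258^2 = 2706184441 - 2706184440 = 1, so (x, y) = (52021, 1258) solves the equation, and by the theorem it is the least positive solution.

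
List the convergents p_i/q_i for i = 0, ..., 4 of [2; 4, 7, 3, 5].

Using the convergent recurrence p_i = a_i*p_{i-1} + p_{i-2}, q_i = a_i*q_{i-1} + q_{i-2} with p_{-2}=0, p_{-1}=1, q_{-2}=1, q_{-1}=0:
  i=0: a_0=2, p_0 = 2*1 + 0 = 2, q_0 = 2*0 + 1 = 1.
  i=1: a_1=4, p_1 = 4*2 + 1 = 9, q_1 = 4*1 + 0 = 4.
  i=2: a_2=7, p_2 = 7*9 + 2 = 65, q_2 = 7*4 + 1 = 29.
  i=3: a_3=3, p_3 = 3*65 + 9 = 204, q_3 = 3*29 + 4 = 91.
  i=4: a_4=5, p_4 = 5*204 + 65 = 1085, q_4 = 5*91 + 29 = 484.

2/1, 9/4, 65/29, 204/91, 1085/484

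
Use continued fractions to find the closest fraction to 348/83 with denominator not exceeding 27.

Expand x = 348/83 as a continued fraction with the Euclidean algorithm:
  348 = 4*83 + 16, so a_0 = 4.
  83 = 5*16 + 3, so a_1 = 5.
  16 = 5*3 + 1, so a_2 = 5.
  3 = 3*1 + 0, so a_3 = 3.
so x = [4; 5, 5, 3].
Convergents (p_i = a_i*p_{i-1} + p_{i-2}, q_i = a_i*q_{i-1} + q_{i-2} with p_{-2}=0, p_{-1}=1, q_{-2}=1, q_{-1}=0), until the denominator exceeds 27:
  i=0: a_0=4, p_0 = 4*1 + 0 = 4, q_0 = 4*0 + 1 = 1.
  i=1: a_1=5, p_1 = 5*4 + 1 = 21, q_1 = 5*1 + 0 = 5.
  i=2: a_2=5, p_2 = 5*21 + 4 = 109, q_2 = 5*5 + 1 = 26.
  i=3: a_3=3, p_3 = 3*109 + 21 = 348, q_3 = 3*26 + 5 = 83.
q_3 = 83 > 27, so the last convergent with denominator <= 27 is p_2/q_2 = 109/26.
The closest fraction with denominator <= 27 is either p_2/q_2 or the intermediate fraction (k*p_2 + p_1)/(k*q_2 + q_1) with the largest k >= 1 whose denominator stays <= 27; these approach x as k grows, and every other convergent or intermediate fraction in range is farther away.
Largest k: floor((27 - q_1)/q_2) = floor((27 - 5)/26) = 0.
Since k = 0, no intermediate fraction beyond p_2/q_2 has denominator <= 27, so the convergent 109/26 is the closest (its error is |348*26 - 109*83|/(83*26) = 1/2158).

109/26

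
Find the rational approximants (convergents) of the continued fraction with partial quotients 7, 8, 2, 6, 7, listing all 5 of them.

7/1, 57/8, 121/17, 783/110, 5602/787

Using the convergent recurrence p_i = a_i*p_{i-1} + p_{i-2}, q_i = a_i*q_{i-1} + q_{i-2} with p_{-2}=0, p_{-1}=1, q_{-2}=1, q_{-1}=0:
  i=0: a_0=7, p_0 = 7*1 + 0 = 7, q_0 = 7*0 + 1 = 1.
  i=1: a_1=8, p_1 = 8*7 + 1 = 57, q_1 = 8*1 + 0 = 8.
  i=2: a_2=2, p_2 = 2*57 + 7 = 121, q_2 = 2*8 + 1 = 17.
  i=3: a_3=6, p_3 = 6*121 + 57 = 783, q_3 = 6*17 + 8 = 110.
  i=4: a_4=7, p_4 = 7*783 + 121 = 5602, q_4 = 7*110 + 17 = 787.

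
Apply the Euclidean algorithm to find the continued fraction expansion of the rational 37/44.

[0; 1, 5, 3, 2]

Run the Euclidean algorithm on 37 and 44; the successive quotients are the partial quotients a_0, a_1, ... (each step inverts the fractional part left over by the previous one):
  37 = 0*44 + 37, so a_0 = 0.
  44 = 1*37 + 7, so a_1 = 1.
  37 = 5*7 + 2, so a_2 = 5.
  7 = 3*2 + 1, so a_3 = 3.
  2 = 2*1 + 0, so a_4 = 2.
The remainder reaches 0 after 5 divisions, so the expansion has 5 partial quotients, read off in order.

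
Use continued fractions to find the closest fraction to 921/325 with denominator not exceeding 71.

17/6

Expand x = 921/325 as a continued fraction with the Euclidean algorithm:
  921 = 2*325 + 271, so a_0 = 2.
  325 = 1*271 + 54, so a_1 = 1.
  271 = 5*54 + 1, so a_2 = 5.
  54 = 54*1 + 0, so a_3 = 54.
so x = [2; 1, 5, 54].
Convergents (p_i = a_i*p_{i-1} + p_{i-2}, q_i = a_i*q_{i-1} + q_{i-2} with p_{-2}=0, p_{-1}=1, q_{-2}=1, q_{-1}=0), until the denominator exceeds 71:
  i=0: a_0=2, p_0 = 2*1 + 0 = 2, q_0 = 2*0 + 1 = 1.
  i=1: a_1=1, p_1 = 1*2 + 1 = 3, q_1 = 1*1 + 0 = 1.
  i=2: a_2=5, p_2 = 5*3 + 2 = 17, q_2 = 5*1 + 1 = 6.
  i=3: a_3=54, p_3 = 54*17 + 3 = 921, q_3 = 54*6 + 1 = 325.
q_3 = 325 > 71, so the last convergent with denominator <= 71 is p_2/q_2 = 17/6.
The closest fraction with denominator <= 71 is either p_2/q_2 or the intermediate fraction (k*p_2 + p_1)/(k*q_2 + q_1) with the largest k >= 1 whose denominator stays <= 71; these approach x as k grows, and every other convergent or intermediate fraction in range is farther away.
Largest k: floor((71 - q_1)/q_2) = floor((71 - 1)/6) = 11.
That gives (11*17 + 3)/(11*6 + 1) = 190/67.
Compare the errors: |x - 17/6| = |921*6 - 17*325|/(325*6) = 1/1950, and |x - 190/67| = |921*67 - 190*325|/(325*67) = 43/21775.
Cross-multiplying, 1*21775 = 21775 < 83850 = 43*1950, so 1/1950 is smaller: the convergent 17/6 is closer to x than 190/67.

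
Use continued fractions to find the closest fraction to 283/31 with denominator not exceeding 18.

Expand x = 283/31 as a continued fraction with the Euclidean algorithm:
  283 = 9*31 + 4, so a_0 = 9.
  31 = 7*4 + 3, so a_1 = 7.
  4 = 1*3 + 1, so a_2 = 1.
  3 = 3*1 + 0, so a_3 = 3.
so x = [9; 7, 1, 3].
Convergents (p_i = a_i*p_{i-1} + p_{i-2}, q_i = a_i*q_{i-1} + q_{i-2} with p_{-2}=0, p_{-1}=1, q_{-2}=1, q_{-1}=0), until the denominator exceeds 18:
  i=0: a_0=9, p_0 = 9*1 + 0 = 9, q_0 = 9*0 + 1 = 1.
  i=1: a_1=7, p_1 = 7*9 + 1 = 64, q_1 = 7*1 + 0 = 7.
  i=2: a_2=1, p_2 = 1*64 + 9 = 73, q_2 = 1*7 + 1 = 8.
  i=3: a_3=3, p_3 = 3*73 + 64 = 283, q_3 = 3*8 + 7 = 31.
q_3 = 31 > 18, so the last convergent with denominator <= 18 is p_2/q_2 = 73/8.
The closest fraction with denominator <= 18 is either p_2/q_2 or the intermediate fraction (k*p_2 + p_1)/(k*q_2 + q_1) with the largest k >= 1 whose denominator stays <= 18; these approach x as k grows, and every other convergent or intermediate fraction in range is farther away.
Largest k: floor((18 - q_1)/q_2) = floor((18 - 7)/8) = 1.
That gives (1*73 + 64)/(1*8 + 7) = 137/15.
Compare the errors: |x - 73/8| = |283*8 - 73*31|/(31*8) = 1/248, and |x - 137/15| = |283*15 - 137*31|/(31*15) = 2/465.
Cross-multiplying, 1*465 = 465 < 496 = 2*248, so 1/248 is smaller: the convergent 73/8 is closer to x than 137/15.

73/8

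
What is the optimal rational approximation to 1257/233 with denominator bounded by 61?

Expand x = 1257/233 as a continued fraction with the Euclidean algorithm:
  1257 = 5*233 + 92, so a_0 = 5.
  233 = 2*92 + 49, so a_1 = 2.
  92 = 1*49 + 43, so a_2 = 1.
  49 = 1*43 + 6, so a_3 = 1.
  43 = 7*6 + 1, so a_4 = 7.
  6 = 6*1 + 0, so a_5 = 6.
so x = [5; 2, 1, 1, 7, 6].
Convergents (p_i = a_i*p_{i-1} + p_{i-2}, q_i = a_i*q_{i-1} + q_{i-2} with p_{-2}=0, p_{-1}=1, q_{-2}=1, q_{-1}=0), until the denominator exceeds 61:
  i=0: a_0=5, p_0 = 5*1 + 0 = 5, q_0 = 5*0 + 1 = 1.
  i=1: a_1=2, p_1 = 2*5 + 1 = 11, q_1 = 2*1 + 0 = 2.
  i=2: a_2=1, p_2 = 1*11 + 5 = 16, q_2 = 1*2 + 1 = 3.
  i=3: a_3=1, p_3 = 1*16 + 11 = 27, q_3 = 1*3 + 2 = 5.
  i=4: a_4=7, p_4 = 7*27 + 16 = 205, q_4 = 7*5 + 3 = 38.
  i=5: a_5=6, p_5 = 6*205 + 27 = 1257, q_5 = 6*38 + 5 = 233.
q_5 = 233 > 61, so the last convergent with denominator <= 61 is p_4/q_4 = 205/38.
The closest fraction with denominator <= 61 is either p_4/q_4 or the intermediate fraction (k*p_4 + p_3)/(k*q_4 + q_3) with the largest k >= 1 whose denominator stays <= 61; these approach x as k grows, and every other convergent or intermediate fraction in range is farther away.
Largest k: floor((61 - q_3)/q_4) = floor((61 - 5)/38) = 1.
That gives (1*205 + 27)/(1*38 + 5) = 232/43.
Compare the errors: |x - 205/38| = |1257*38 - 205*233|/(233*38) = 1/8854, and |x - 232/43| = |1257*43 - 232*233|/(233*43) = 5/10019.
Cross-multiplying, 1*10019 = 10019 < 44270 = 5*8854, so 1/8854 is smaller: the convergent 205/38 is closer to x than 232/43.

205/38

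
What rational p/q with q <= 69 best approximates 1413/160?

Expand x = 1413/160 as a continued fraction with the Euclidean algorithm:
  1413 = 8*160 + 133, so a_0 = 8.
  160 = 1*133 + 27, so a_1 = 1.
  133 = 4*27 + 25, so a_2 = 4.
  27 = 1*25 + 2, so a_3 = 1.
  25 = 12*2 + 1, so a_4 = 12.
  2 = 2*1 + 0, so a_5 = 2.
so x = [8; 1, 4, 1, 12, 2].
Convergents (p_i = a_i*p_{i-1} + p_{i-2}, q_i = a_i*q_{i-1} + q_{i-2} with p_{-2}=0, p_{-1}=1, q_{-2}=1, q_{-1}=0), until the denominator exceeds 69:
  i=0: a_0=8, p_0 = 8*1 + 0 = 8, q_0 = 8*0 + 1 = 1.
  i=1: a_1=1, p_1 = 1*8 + 1 = 9, q_1 = 1*1 + 0 = 1.
  i=2: a_2=4, p_2 = 4*9 + 8 = 44, q_2 = 4*1 + 1 = 5.
  i=3: a_3=1, p_3 = 1*44 + 9 = 53, q_3 = 1*5 + 1 = 6.
  i=4: a_4=12, p_4 = 12*53 + 44 = 680, q_4 = 12*6 + 5 = 77.
q_4 = 77 > 69, so the last convergent with denominator <= 69 is p_3/q_3 = 53/6.
The closest fraction with denominator <= 69 is either p_3/q_3 or the intermediate fraction (k*p_3 + p_2)/(k*q_3 + q_2) with the largest k >= 1 whose denominator stays <= 69; these approach x as k grows, and every other convergent or intermediate fraction in range is farther away.
Largest k: floor((69 - q_2)/q_3) = floor((69 - 5)/6) = 10.
That gives (10*53 + 44)/(10*6 + 5) = 574/65.
Compare the errors: |x - 53/6| = |1413*6 - 53*160|/(160*6) = 2/960, and |x - 574/65| = |1413*65 - 574*160|/(160*65) = 5/10400.
Cross-multiplying, 5*960 = 4800 < 20800 = 2*10400, so 5/10400 is smaller: the intermediate fraction 574/65 is closer to x than 53/6.

574/65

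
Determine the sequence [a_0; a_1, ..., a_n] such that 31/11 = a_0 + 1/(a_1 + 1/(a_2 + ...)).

[2; 1, 4, 2]

Run the Euclidean algorithm on 31 and 11; the successive quotients are the partial quotients a_0, a_1, ... (each step inverts the fractional part left over by the previous one):
  31 = 2*11 + 9, so a_0 = 2.
  11 = 1*9 + 2, so a_1 = 1.
  9 = 4*2 + 1, so a_2 = 4.
  2 = 2*1 + 0, so a_3 = 2.
The remainder reaches 0 after 4 divisions, so the expansion has 4 partial quotients, read off in order.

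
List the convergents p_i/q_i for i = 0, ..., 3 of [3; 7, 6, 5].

Using the convergent recurrence p_i = a_i*p_{i-1} + p_{i-2}, q_i = a_i*q_{i-1} + q_{i-2} with p_{-2}=0, p_{-1}=1, q_{-2}=1, q_{-1}=0:
  i=0: a_0=3, p_0 = 3*1 + 0 = 3, q_0 = 3*0 + 1 = 1.
  i=1: a_1=7, p_1 = 7*3 + 1 = 22, q_1 = 7*1 + 0 = 7.
  i=2: a_2=6, p_2 = 6*22 + 3 = 135, q_2 = 6*7 + 1 = 43.
  i=3: a_3=5, p_3 = 5*135 + 22 = 697, q_3 = 5*43 + 7 = 222.

3/1, 22/7, 135/43, 697/222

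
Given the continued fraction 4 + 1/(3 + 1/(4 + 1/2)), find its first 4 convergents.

4/1, 13/3, 56/13, 125/29

Using the convergent recurrence p_i = a_i*p_{i-1} + p_{i-2}, q_i = a_i*q_{i-1} + q_{i-2} with p_{-2}=0, p_{-1}=1, q_{-2}=1, q_{-1}=0:
  i=0: a_0=4, p_0 = 4*1 + 0 = 4, q_0 = 4*0 + 1 = 1.
  i=1: a_1=3, p_1 = 3*4 + 1 = 13, q_1 = 3*1 + 0 = 3.
  i=2: a_2=4, p_2 = 4*13 + 4 = 56, q_2 = 4*3 + 1 = 13.
  i=3: a_3=2, p_3 = 2*56 + 13 = 125, q_3 = 2*13 + 3 = 29.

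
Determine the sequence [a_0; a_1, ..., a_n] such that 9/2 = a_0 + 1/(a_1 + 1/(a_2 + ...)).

Run the Euclidean algorithm on 9 and 2; the successive quotients are the partial quotients a_0, a_1, ... (each step inverts the fractional part left over by the previous one):
  9 = 4*2 + 1, so a_0 = 4.
  2 = 2*1 + 0, so a_1 = 2.
The remainder reaches 0 after 2 divisions, so the expansion has 2 partial quotients, read off in order.

[4; 2]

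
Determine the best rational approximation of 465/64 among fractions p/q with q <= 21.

109/15

Expand x = 465/64 as a continued fraction with the Euclidean algorithm:
  465 = 7*64 + 17, so a_0 = 7.
  64 = 3*17 + 13, so a_1 = 3.
  17 = 1*13 + 4, so a_2 = 1.
  13 = 3*4 + 1, so a_3 = 3.
  4 = 4*1 + 0, so a_4 = 4.
so x = [7; 3, 1, 3, 4].
Convergents (p_i = a_i*p_{i-1} + p_{i-2}, q_i = a_i*q_{i-1} + q_{i-2} with p_{-2}=0, p_{-1}=1, q_{-2}=1, q_{-1}=0), until the denominator exceeds 21:
  i=0: a_0=7, p_0 = 7*1 + 0 = 7, q_0 = 7*0 + 1 = 1.
  i=1: a_1=3, p_1 = 3*7 + 1 = 22, q_1 = 3*1 + 0 = 3.
  i=2: a_2=1, p_2 = 1*22 + 7 = 29, q_2 = 1*3 + 1 = 4.
  i=3: a_3=3, p_3 = 3*29 + 22 = 109, q_3 = 3*4 + 3 = 15.
  i=4: a_4=4, p_4 = 4*109 + 29 = 465, q_4 = 4*15 + 4 = 64.
q_4 = 64 > 21, so the last convergent with denominator <= 21 is p_3/q_3 = 109/15.
The closest fraction with denominator <= 21 is either p_3/q_3 or the intermediate fraction (k*p_3 + p_2)/(k*q_3 + q_2) with the largest k >= 1 whose denominator stays <= 21; these approach x as k grows, and every other convergent or intermediate fraction in range is farther away.
Largest k: floor((21 - q_2)/q_3) = floor((21 - 4)/15) = 1.
That gives (1*109 + 29)/(1*15 + 4) = 138/19.
Compare the errors: |x - 109/15| = |465*15 - 109*64|/(64*15) = 1/960, and |x - 138/19| = |465*19 - 138*64|/(64*19) = 3/1216.
Cross-multiplying, 1*1216 = 1216 < 2880 = 3*960, so 1/960 is smaller: the convergent 109/15 is closer to x than 138/19.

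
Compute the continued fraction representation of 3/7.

Run the Euclidean algorithm on 3 and 7; the successive quotients are the partial quotients a_0, a_1, ... (each step inverts the fractional part left over by the previous one):
  3 = 0*7 + 3, so a_0 = 0.
  7 = 2*3 + 1, so a_1 = 2.
  3 = 3*1 + 0, so a_2 = 3.
The remainder reaches 0 after 3 divisions, so the expansion has 3 partial quotients, read off in order.

[0; 2, 3]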